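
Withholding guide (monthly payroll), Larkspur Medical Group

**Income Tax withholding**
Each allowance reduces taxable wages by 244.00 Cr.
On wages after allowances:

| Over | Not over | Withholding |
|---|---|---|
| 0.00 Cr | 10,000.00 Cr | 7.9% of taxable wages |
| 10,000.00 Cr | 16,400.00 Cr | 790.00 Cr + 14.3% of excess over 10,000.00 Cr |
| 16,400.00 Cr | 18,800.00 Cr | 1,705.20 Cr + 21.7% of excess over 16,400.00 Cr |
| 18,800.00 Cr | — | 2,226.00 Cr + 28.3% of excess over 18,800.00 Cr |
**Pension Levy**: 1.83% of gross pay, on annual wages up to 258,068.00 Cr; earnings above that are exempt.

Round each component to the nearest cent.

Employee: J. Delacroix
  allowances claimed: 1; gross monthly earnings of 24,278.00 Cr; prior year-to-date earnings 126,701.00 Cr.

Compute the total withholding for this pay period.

Income Tax: taxable = 24,278.00 Cr − 1×244.00 Cr = 24,034.00 Cr
  2,226.00 Cr + 28.3% × (24,034.00 Cr − 18,800.00 Cr) = 2,226.00 Cr + 28.3% × 5,234.00 Cr = 3,707.22 Cr
Pension Levy: 1.83% × 24,278.00 Cr = 444.29 Cr
Total: 3,707.22 Cr + 444.29 Cr = 4,151.51 Cr

4,151.51 Cr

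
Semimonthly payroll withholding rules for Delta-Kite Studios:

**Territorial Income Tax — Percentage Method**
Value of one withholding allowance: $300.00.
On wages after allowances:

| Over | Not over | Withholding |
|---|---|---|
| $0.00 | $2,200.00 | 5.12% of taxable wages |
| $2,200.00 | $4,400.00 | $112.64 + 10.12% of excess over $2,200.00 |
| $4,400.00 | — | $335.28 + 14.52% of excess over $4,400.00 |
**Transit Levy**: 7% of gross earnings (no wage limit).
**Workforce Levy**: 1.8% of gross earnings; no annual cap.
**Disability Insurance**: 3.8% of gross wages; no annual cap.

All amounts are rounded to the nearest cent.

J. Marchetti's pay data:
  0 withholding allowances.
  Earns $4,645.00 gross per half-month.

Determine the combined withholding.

Territorial Income Tax: taxable = $4,645.00
  $335.28 + 14.52% × ($4,645.00 − $4,400.00) = $335.28 + 14.52% × $245.00 = $370.85
Transit Levy: 7% × $4,645.00 = $325.15
Workforce Levy: 1.8% × $4,645.00 = $83.61
Disability Insurance: 3.8% × $4,645.00 = $176.51
Total: $370.85 + $325.15 + $83.61 + $176.51 = $956.12

$956.12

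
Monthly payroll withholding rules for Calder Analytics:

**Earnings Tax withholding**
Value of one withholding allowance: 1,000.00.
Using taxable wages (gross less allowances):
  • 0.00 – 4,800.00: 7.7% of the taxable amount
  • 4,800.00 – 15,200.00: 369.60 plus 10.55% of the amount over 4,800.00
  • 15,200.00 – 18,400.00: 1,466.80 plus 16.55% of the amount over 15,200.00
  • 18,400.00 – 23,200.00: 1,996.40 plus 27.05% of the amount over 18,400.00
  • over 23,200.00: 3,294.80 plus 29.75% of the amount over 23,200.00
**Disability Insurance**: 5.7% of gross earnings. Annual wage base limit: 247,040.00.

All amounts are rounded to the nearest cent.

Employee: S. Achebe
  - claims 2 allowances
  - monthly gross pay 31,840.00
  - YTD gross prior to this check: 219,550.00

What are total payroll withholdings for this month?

6,837.13

Earnings Tax: taxable = 31,840.00 − 2×1,000.00 = 29,840.00
  3,294.80 + 29.75% × (29,840.00 − 23,200.00) = 3,294.80 + 29.75% × 6,640.00 = 5,270.20
Disability Insurance: cap 247,040.00 − YTD 219,550.00 = 27,490.00 subject; 5.7% × 27,490.00 = 1,566.93
Total: 5,270.20 + 1,566.93 = 6,837.13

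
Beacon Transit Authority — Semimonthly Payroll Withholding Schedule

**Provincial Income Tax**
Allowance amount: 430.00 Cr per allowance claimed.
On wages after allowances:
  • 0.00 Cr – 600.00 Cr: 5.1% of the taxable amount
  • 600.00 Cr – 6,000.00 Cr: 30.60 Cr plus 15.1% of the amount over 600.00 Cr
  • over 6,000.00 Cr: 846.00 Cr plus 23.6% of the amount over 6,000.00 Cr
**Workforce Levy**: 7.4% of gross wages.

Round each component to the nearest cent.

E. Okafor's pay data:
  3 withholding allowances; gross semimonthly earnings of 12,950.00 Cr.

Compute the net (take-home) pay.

9,809.94 Cr

Provincial Income Tax: taxable = 12,950.00 Cr − 3×430.00 Cr = 11,660.00 Cr
  846.00 Cr + 23.6% × (11,660.00 Cr − 6,000.00 Cr) = 846.00 Cr + 23.6% × 5,660.00 Cr = 2,181.76 Cr
Workforce Levy: 7.4% × 12,950.00 Cr = 958.30 Cr
Total withheld: 2,181.76 Cr + 958.30 Cr = 3,140.06 Cr
Net pay: 12,950.00 Cr − 3,140.06 Cr = 9,809.94 Cr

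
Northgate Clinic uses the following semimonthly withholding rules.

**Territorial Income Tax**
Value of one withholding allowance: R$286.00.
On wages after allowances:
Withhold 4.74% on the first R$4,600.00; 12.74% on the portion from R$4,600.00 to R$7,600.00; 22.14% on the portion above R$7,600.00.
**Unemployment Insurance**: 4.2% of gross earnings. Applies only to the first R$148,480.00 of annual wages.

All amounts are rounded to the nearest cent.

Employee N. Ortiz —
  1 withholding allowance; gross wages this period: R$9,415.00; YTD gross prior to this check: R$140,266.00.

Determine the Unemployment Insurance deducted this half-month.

Unemployment Insurance: cap R$148,480.00 − YTD R$140,266.00 = R$8,214.00 subject; 4.2% × R$8,214.00 = R$344.99

R$344.99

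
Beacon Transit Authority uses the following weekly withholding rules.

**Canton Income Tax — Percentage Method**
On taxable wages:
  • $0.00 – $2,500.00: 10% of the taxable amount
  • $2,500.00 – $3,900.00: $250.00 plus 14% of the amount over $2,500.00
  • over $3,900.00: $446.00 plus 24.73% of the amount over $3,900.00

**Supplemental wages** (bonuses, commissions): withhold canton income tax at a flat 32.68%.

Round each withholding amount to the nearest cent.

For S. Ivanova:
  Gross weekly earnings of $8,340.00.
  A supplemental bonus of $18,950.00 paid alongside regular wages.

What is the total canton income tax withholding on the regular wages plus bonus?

Canton Income Tax: taxable = $8,340.00
  $446.00 + 24.73% × ($8,340.00 − $3,900.00) = $446.00 + 24.73% × $4,440.00 = $1,544.01
Supplemental (32.68% flat on bonus): 32.68% × $18,950.00 = $6,192.86
Total canton income tax: $1,544.01 + $6,192.86 = $7,736.87

$7,736.87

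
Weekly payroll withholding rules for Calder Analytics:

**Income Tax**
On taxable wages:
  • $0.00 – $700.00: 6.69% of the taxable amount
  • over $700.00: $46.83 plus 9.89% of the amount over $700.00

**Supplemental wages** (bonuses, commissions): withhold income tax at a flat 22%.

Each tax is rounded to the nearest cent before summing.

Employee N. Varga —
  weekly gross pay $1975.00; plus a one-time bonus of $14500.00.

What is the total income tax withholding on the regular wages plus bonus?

$3362.93

Income Tax: taxable = $1975.00
  $46.83 + 9.89% × ($1975.00 − $700.00) = $46.83 + 9.89% × $1275.00 = $172.93
Supplemental (22% flat on bonus): 22% × $14500.00 = $3190.00
Total income tax: $172.93 + $3190.00 = $3362.93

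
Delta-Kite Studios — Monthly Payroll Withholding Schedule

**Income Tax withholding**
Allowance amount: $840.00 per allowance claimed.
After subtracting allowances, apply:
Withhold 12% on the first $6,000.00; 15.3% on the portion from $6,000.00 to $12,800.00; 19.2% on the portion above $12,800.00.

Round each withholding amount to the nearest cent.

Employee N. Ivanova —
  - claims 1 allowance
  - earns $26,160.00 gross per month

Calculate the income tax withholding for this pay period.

Income Tax: taxable = $26,160.00 − 1×$840.00 = $25,320.00
  $1,760.40 + 19.2% × ($25,320.00 − $12,800.00) = $1,760.40 + 19.2% × $12,520.00 = $4,164.24

$4,164.24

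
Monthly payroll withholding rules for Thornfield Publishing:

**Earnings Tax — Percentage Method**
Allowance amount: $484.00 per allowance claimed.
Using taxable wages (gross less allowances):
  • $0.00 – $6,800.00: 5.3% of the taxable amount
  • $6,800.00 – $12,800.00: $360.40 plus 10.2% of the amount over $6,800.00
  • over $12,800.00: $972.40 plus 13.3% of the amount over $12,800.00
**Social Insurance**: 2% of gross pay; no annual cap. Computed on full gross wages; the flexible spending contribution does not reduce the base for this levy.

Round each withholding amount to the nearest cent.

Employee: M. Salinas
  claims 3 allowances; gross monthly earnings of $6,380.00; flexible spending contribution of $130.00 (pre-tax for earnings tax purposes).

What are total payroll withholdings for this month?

$381.89

Earnings Tax: taxable = $6,380.00 − $130.00 − 3×$484.00 = $4,798.00
  5.3% × $4,798.00 = $254.29
Social Insurance: 2% × $6,380.00 = $127.60
Total: $254.29 + $127.60 = $381.89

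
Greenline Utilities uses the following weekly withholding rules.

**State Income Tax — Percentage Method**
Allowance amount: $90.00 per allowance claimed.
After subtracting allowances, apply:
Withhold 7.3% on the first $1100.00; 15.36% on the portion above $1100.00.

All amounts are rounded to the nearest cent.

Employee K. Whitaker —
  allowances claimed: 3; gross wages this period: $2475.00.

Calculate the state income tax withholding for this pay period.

$250.03

State Income Tax: taxable = $2475.00 − 3×$90.00 = $2205.00
  $80.30 + 15.36% × ($2205.00 − $1100.00) = $80.30 + 15.36% × $1105.00 = $250.03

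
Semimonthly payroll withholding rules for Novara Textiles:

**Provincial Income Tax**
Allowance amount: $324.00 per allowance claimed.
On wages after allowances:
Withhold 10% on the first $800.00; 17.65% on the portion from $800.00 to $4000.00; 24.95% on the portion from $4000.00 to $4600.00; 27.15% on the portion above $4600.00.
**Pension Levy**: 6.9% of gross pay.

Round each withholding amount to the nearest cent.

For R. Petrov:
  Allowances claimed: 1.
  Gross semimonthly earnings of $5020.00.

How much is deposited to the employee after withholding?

Provincial Income Tax: taxable = $5020.00 − 1×$324.00 = $4696.00
  $794.50 + 27.15% × ($4696.00 − $4600.00) = $794.50 + 27.15% × $96.00 = $820.56
Pension Levy: 6.9% × $5020.00 = $346.38
Total withheld: $820.56 + $346.38 = $1166.94
Net pay: $5020.00 − $1166.94 = $3853.06

$3853.06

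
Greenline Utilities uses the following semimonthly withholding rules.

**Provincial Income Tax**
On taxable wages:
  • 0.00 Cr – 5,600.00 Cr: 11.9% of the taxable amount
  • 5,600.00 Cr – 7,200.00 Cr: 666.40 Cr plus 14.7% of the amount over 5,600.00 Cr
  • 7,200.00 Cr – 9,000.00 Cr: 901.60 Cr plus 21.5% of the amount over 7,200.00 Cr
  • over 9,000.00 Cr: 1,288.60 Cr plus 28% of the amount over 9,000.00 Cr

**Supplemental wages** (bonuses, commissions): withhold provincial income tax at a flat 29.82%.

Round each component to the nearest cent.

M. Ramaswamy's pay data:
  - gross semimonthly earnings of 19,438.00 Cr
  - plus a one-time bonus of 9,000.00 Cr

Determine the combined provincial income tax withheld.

Provincial Income Tax: taxable = 19,438.00 Cr
  1,288.60 Cr + 28% × (19,438.00 Cr − 9,000.00 Cr) = 1,288.60 Cr + 28% × 10,438.00 Cr = 4,211.24 Cr
Supplemental (29.82% flat on bonus): 29.82% × 9,000.00 Cr = 2,683.80 Cr
Total provincial income tax: 4,211.24 Cr + 2,683.80 Cr = 6,895.04 Cr

6,895.04 Cr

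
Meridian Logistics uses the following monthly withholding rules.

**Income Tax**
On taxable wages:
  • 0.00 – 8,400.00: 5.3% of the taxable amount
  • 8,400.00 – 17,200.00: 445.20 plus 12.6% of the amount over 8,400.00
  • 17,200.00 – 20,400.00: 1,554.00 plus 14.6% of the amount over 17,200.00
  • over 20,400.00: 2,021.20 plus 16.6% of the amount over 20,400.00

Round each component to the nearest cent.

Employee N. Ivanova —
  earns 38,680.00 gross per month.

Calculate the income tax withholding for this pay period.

5,055.68

Income Tax: taxable = 38,680.00
  2,021.20 + 16.6% × (38,680.00 − 20,400.00) = 2,021.20 + 16.6% × 18,280.00 = 5,055.68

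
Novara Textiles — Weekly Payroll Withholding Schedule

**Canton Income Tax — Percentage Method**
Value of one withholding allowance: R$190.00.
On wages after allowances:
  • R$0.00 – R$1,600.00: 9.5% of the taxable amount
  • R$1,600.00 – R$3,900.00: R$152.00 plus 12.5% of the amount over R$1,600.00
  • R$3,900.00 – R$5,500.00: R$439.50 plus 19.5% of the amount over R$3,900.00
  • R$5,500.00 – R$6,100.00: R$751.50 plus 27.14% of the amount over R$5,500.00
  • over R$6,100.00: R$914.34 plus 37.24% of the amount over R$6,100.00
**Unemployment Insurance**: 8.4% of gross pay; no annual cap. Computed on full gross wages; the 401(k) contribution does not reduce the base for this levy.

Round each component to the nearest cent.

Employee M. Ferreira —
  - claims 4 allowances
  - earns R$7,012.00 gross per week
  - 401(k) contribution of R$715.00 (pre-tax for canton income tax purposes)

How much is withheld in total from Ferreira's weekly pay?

R$1,350.55

Canton Income Tax: taxable = R$7,012.00 − R$715.00 − 4×R$190.00 = R$5,537.00
  R$751.50 + 27.14% × (R$5,537.00 − R$5,500.00) = R$751.50 + 27.14% × R$37.00 = R$761.54
Unemployment Insurance: 8.4% × R$7,012.00 = R$589.01
Total: R$761.54 + R$589.01 = R$1,350.55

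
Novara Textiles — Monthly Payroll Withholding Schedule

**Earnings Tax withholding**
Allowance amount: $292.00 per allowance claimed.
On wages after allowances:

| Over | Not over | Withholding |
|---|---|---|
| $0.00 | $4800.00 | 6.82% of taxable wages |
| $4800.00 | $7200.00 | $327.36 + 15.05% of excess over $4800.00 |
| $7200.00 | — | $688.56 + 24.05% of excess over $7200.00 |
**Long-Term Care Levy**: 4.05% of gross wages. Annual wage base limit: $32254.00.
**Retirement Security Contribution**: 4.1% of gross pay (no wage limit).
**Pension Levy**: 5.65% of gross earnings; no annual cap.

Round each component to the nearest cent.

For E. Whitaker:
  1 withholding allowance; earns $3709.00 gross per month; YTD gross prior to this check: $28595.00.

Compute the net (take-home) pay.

Earnings Tax: taxable = $3709.00 − 1×$292.00 = $3417.00
  6.82% × $3417.00 = $233.04
Long-Term Care Levy: cap $32254.00 − YTD $28595.00 = $3659.00 subject; 4.05% × $3659.00 = $148.19
Retirement Security Contribution: 4.1% × $3709.00 = $152.07
Pension Levy: 5.65% × $3709.00 = $209.56
Total withheld: $233.04 + $148.19 + $152.07 + $209.56 = $742.86
Net pay: $3709.00 − $742.86 = $2966.14

$2966.14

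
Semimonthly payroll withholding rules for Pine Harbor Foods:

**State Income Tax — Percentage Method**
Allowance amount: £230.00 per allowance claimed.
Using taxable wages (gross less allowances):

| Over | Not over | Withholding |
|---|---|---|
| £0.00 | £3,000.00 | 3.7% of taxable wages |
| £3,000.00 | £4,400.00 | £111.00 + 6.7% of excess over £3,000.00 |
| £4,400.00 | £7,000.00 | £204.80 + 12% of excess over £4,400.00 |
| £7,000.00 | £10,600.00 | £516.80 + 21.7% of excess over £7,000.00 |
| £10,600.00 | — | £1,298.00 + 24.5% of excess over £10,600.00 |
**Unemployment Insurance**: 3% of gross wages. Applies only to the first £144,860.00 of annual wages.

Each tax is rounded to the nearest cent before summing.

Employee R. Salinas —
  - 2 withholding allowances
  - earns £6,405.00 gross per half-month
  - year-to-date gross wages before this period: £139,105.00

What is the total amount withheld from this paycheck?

State Income Tax: taxable = £6,405.00 − 2×£230.00 = £5,945.00
  £204.80 + 12% × (£5,945.00 − £4,400.00) = £204.80 + 12% × £1,545.00 = £390.20
Unemployment Insurance: cap £144,860.00 − YTD £139,105.00 = £5,755.00 subject; 3% × £5,755.00 = £172.65
Total: £390.20 + £172.65 = £562.85

£562.85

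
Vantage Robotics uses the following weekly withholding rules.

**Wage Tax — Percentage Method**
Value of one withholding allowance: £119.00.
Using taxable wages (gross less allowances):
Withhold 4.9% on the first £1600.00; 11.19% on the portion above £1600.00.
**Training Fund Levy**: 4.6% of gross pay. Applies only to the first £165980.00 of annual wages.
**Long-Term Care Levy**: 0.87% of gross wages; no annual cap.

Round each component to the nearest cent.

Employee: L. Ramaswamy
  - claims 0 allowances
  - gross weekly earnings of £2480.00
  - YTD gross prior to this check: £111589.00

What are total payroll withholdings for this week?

Wage Tax: taxable = £2480.00
  £78.40 + 11.19% × (£2480.00 − £1600.00) = £78.40 + 11.19% × £880.00 = £176.87
Training Fund Levy: 4.6% × £2480.00 = £114.08
Long-Term Care Levy: 0.87% × £2480.00 = £21.58
Total: £176.87 + £114.08 + £21.58 = £312.53

£312.53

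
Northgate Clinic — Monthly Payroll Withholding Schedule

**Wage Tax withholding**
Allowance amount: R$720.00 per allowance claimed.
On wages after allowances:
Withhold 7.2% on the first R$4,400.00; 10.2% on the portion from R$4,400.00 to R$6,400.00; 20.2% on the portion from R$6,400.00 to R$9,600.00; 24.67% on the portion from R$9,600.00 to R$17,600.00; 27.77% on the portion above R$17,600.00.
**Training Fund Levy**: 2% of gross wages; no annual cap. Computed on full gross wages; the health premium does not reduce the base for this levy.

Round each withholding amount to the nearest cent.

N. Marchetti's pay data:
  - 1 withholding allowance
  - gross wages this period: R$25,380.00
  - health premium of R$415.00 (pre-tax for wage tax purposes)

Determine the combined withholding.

R$5,493.72

Wage Tax: taxable = R$25,380.00 − R$415.00 − 1×R$720.00 = R$24,245.00
  R$3,140.80 + 27.77% × (R$24,245.00 − R$17,600.00) = R$3,140.80 + 27.77% × R$6,645.00 = R$4,986.12
Training Fund Levy: 2% × R$25,380.00 = R$507.60
Total: R$4,986.12 + R$507.60 = R$5,493.72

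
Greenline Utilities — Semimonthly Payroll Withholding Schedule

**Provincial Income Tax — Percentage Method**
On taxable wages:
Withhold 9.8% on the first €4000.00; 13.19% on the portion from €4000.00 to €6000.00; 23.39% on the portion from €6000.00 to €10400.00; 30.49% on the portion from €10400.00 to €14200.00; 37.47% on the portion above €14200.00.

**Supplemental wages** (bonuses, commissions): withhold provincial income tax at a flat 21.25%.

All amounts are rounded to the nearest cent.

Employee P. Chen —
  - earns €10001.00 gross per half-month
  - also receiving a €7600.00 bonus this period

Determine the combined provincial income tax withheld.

€3206.63

Provincial Income Tax: taxable = €10001.00
  €655.80 + 23.39% × (€10001.00 − €6000.00) = €655.80 + 23.39% × €4001.00 = €1591.63
Supplemental (21.25% flat on bonus): 21.25% × €7600.00 = €1615.00
Total provincial income tax: €1591.63 + €1615.00 = €3206.63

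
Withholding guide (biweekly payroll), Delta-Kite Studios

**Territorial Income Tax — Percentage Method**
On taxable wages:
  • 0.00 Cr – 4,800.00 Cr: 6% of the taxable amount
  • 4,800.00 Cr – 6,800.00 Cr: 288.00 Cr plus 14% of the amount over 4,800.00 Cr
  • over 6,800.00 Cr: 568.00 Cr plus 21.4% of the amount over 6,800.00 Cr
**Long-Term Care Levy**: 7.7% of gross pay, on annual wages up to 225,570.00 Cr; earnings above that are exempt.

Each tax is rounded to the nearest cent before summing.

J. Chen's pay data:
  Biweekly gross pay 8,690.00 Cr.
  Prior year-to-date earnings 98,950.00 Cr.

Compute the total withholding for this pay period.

Territorial Income Tax: taxable = 8,690.00 Cr
  568.00 Cr + 21.4% × (8,690.00 Cr − 6,800.00 Cr) = 568.00 Cr + 21.4% × 1,890.00 Cr = 972.46 Cr
Long-Term Care Levy: 7.7% × 8,690.00 Cr = 669.13 Cr
Total: 972.46 Cr + 669.13 Cr = 1,641.59 Cr

1,641.59 Cr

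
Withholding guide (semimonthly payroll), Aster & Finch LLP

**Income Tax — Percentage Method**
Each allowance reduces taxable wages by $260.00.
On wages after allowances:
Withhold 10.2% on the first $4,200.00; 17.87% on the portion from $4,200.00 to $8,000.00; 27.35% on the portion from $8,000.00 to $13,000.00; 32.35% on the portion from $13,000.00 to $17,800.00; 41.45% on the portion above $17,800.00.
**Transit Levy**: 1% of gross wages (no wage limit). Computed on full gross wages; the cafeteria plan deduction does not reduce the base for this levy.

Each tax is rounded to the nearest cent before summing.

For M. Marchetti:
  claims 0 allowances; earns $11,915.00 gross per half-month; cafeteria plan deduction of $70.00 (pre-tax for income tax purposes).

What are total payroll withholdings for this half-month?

$2,278.22

Income Tax: taxable = $11,915.00 − $70.00 = $11,845.00
  $1,107.46 + 27.35% × ($11,845.00 − $8,000.00) = $1,107.46 + 27.35% × $3,845.00 = $2,159.07
Transit Levy: 1% × $11,915.00 = $119.15
Total: $2,159.07 + $119.15 = $2,278.22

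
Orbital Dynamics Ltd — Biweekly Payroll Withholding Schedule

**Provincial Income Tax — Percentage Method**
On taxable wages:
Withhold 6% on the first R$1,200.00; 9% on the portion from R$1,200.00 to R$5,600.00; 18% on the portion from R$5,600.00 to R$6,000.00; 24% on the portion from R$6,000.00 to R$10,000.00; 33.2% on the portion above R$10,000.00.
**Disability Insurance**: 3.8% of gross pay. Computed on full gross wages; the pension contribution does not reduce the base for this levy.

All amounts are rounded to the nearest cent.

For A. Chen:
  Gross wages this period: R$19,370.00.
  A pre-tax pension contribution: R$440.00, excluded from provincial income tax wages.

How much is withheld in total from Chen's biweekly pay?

R$5,200.82

Provincial Income Tax: taxable = R$19,370.00 − R$440.00 = R$18,930.00
  R$1,500.00 + 33.2% × (R$18,930.00 − R$10,000.00) = R$1,500.00 + 33.2% × R$8,930.00 = R$4,464.76
Disability Insurance: 3.8% × R$19,370.00 = R$736.06
Total: R$4,464.76 + R$736.06 = R$5,200.82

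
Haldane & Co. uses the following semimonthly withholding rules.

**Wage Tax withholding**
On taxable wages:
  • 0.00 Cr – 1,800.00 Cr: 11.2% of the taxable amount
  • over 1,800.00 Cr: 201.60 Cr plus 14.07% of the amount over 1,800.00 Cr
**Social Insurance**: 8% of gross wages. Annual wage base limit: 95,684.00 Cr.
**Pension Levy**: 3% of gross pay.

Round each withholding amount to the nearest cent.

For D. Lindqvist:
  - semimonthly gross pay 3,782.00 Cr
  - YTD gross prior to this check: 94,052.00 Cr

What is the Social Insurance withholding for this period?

Social Insurance: cap 95,684.00 Cr − YTD 94,052.00 Cr = 1,632.00 Cr subject; 8% × 1,632.00 Cr = 130.56 Cr

130.56 Cr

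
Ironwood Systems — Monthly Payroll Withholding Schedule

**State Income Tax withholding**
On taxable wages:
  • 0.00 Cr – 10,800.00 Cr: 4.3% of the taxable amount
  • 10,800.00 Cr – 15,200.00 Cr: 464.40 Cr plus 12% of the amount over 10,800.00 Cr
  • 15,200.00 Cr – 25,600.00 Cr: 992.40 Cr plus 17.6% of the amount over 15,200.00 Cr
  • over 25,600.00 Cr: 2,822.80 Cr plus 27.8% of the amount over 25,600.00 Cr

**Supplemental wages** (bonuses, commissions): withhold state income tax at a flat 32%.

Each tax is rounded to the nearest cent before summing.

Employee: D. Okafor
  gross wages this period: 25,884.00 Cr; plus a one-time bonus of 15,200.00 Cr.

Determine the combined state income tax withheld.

7,765.75 Cr

State Income Tax: taxable = 25,884.00 Cr
  2,822.80 Cr + 27.8% × (25,884.00 Cr − 25,600.00 Cr) = 2,822.80 Cr + 27.8% × 284.00 Cr = 2,901.75 Cr
Supplemental (32% flat on bonus): 32% × 15,200.00 Cr = 4,864.00 Cr
Total state income tax: 2,901.75 Cr + 4,864.00 Cr = 7,765.75 Cr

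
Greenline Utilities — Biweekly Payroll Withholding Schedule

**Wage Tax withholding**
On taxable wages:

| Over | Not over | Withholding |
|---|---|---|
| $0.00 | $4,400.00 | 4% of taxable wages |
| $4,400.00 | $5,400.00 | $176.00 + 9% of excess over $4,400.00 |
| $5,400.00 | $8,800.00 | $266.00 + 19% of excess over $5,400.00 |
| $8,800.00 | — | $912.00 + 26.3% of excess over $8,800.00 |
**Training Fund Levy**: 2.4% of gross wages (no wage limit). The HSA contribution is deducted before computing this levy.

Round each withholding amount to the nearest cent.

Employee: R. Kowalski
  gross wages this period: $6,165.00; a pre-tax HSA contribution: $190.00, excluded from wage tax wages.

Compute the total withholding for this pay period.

$518.65

Wage Tax: taxable = $6,165.00 − $190.00 = $5,975.00
  $266.00 + 19% × ($5,975.00 − $5,400.00) = $266.00 + 19% × $575.00 = $375.25
Training Fund Levy: 2.4% × $5,975.00 = $143.40
Total: $375.25 + $143.40 = $518.65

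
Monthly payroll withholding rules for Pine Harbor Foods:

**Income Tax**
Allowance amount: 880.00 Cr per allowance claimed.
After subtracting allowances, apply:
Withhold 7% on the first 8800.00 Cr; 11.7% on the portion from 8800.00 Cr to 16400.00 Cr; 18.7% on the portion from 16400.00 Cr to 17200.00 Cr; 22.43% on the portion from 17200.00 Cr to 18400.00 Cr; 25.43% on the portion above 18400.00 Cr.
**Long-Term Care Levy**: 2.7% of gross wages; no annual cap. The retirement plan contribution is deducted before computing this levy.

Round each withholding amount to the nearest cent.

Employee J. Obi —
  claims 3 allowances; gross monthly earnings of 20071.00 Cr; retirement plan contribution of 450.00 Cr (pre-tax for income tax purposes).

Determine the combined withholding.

2143.62 Cr

Income Tax: taxable = 20071.00 Cr − 450.00 Cr − 3×880.00 Cr = 16981.00 Cr
  1505.20 Cr + 18.7% × (16981.00 Cr − 16400.00 Cr) = 1505.20 Cr + 18.7% × 581.00 Cr = 1613.85 Cr
Long-Term Care Levy: 2.7% × 19621.00 Cr = 529.77 Cr
Total: 1613.85 Cr + 529.77 Cr = 2143.62 Cr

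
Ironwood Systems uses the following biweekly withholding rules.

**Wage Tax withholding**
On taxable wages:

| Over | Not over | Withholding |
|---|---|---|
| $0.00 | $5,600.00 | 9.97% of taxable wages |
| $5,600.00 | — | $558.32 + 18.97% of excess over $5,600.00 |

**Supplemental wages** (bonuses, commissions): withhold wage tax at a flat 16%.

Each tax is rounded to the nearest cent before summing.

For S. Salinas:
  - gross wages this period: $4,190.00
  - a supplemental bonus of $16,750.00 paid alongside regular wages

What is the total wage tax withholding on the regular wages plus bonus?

Wage Tax: taxable = $4,190.00
  9.97% × $4,190.00 = $417.74
Supplemental (16% flat on bonus): 16% × $16,750.00 = $2,680.00
Total wage tax: $417.74 + $2,680.00 = $3,097.74

$3,097.74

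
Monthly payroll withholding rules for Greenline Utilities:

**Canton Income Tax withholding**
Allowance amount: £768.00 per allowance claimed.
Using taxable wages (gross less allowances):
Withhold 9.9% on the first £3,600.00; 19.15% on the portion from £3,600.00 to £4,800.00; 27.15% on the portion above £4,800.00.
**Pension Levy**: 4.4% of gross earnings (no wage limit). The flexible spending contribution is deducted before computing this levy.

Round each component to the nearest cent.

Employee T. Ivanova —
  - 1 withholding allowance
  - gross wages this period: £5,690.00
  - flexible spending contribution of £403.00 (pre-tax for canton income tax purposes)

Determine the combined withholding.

£765.02

Canton Income Tax: taxable = £5,690.00 − £403.00 − 1×£768.00 = £4,519.00
  £356.40 + 19.15% × (£4,519.00 − £3,600.00) = £356.40 + 19.15% × £919.00 = £532.39
Pension Levy: 4.4% × £5,287.00 = £232.63
Total: £532.39 + £232.63 = £765.02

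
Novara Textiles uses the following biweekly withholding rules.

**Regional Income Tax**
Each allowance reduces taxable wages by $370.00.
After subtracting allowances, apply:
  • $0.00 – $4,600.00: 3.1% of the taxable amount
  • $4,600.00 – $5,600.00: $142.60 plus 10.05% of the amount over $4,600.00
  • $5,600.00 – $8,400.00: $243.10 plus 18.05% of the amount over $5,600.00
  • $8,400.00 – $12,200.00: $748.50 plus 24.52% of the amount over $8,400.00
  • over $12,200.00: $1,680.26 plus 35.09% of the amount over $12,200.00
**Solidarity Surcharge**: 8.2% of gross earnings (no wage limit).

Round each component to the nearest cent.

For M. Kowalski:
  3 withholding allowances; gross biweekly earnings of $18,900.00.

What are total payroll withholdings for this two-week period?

$5,191.59

Regional Income Tax: taxable = $18,900.00 − 3×$370.00 = $17,790.00
  $1,680.26 + 35.09% × ($17,790.00 − $12,200.00) = $1,680.26 + 35.09% × $5,590.00 = $3,641.79
Solidarity Surcharge: 8.2% × $18,900.00 = $1,549.80
Total: $3,641.79 + $1,549.80 = $5,191.59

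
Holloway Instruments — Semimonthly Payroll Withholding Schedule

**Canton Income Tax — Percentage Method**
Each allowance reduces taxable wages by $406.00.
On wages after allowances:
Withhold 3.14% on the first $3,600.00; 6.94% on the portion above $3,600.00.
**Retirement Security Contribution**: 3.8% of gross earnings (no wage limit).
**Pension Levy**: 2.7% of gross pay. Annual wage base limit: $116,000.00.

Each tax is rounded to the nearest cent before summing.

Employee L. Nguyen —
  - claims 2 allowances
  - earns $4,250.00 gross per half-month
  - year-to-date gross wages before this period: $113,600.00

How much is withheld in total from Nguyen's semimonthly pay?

$334.25

Canton Income Tax: taxable = $4,250.00 − 2×$406.00 = $3,438.00
  3.14% × $3,438.00 = $107.95
Retirement Security Contribution: 3.8% × $4,250.00 = $161.50
Pension Levy: cap $116,000.00 − YTD $113,600.00 = $2,400.00 subject; 2.7% × $2,400.00 = $64.80
Total: $107.95 + $161.50 + $64.80 = $334.25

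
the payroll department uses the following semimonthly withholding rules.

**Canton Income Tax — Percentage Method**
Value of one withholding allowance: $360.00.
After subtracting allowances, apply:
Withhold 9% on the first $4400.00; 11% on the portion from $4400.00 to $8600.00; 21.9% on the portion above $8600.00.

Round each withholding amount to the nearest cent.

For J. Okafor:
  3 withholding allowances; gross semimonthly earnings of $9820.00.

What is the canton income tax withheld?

$888.66

Canton Income Tax: taxable = $9820.00 − 3×$360.00 = $8740.00
  $858.00 + 21.9% × ($8740.00 − $8600.00) = $858.00 + 21.9% × $140.00 = $888.66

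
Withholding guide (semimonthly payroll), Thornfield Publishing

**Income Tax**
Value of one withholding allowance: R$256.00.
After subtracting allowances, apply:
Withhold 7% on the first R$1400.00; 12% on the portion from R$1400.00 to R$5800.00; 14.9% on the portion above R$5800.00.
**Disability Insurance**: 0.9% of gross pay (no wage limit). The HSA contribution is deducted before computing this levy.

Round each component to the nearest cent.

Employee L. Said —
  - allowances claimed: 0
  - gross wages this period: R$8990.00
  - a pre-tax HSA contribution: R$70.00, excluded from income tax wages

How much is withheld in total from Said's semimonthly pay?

R$1171.16

Income Tax: taxable = R$8990.00 − R$70.00 = R$8920.00
  R$626.00 + 14.9% × (R$8920.00 − R$5800.00) = R$626.00 + 14.9% × R$3120.00 = R$1090.88
Disability Insurance: 0.9% × R$8920.00 = R$80.28
Total: R$1090.88 + R$80.28 = R$1171.16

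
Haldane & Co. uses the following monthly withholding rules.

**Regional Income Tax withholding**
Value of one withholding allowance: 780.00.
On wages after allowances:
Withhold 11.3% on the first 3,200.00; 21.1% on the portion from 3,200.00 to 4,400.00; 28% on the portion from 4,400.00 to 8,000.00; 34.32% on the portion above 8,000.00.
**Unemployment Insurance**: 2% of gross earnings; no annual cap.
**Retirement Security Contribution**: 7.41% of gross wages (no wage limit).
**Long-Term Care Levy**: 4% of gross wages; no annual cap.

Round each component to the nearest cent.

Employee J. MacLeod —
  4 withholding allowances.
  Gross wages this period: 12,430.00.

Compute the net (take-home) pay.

Regional Income Tax: taxable = 12,430.00 − 4×780.00 = 9,310.00
  1,622.80 + 34.32% × (9,310.00 − 8,000.00) = 1,622.80 + 34.32% × 1,310.00 = 2,072.39
Unemployment Insurance: 2% × 12,430.00 = 248.60
Retirement Security Contribution: 7.41% × 12,430.00 = 921.06
Long-Term Care Levy: 4% × 12,430.00 = 497.20
Total withheld: 2,072.39 + 248.60 + 921.06 + 497.20 = 3,739.25
Net pay: 12,430.00 − 3,739.25 = 8,690.75

8,690.75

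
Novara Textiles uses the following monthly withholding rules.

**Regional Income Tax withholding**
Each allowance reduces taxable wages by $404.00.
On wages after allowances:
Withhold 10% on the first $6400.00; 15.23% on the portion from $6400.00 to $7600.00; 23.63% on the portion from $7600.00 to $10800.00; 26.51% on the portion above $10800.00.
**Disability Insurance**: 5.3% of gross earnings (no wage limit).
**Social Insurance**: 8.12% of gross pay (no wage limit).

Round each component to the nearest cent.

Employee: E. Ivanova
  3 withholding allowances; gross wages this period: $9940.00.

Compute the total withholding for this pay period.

Regional Income Tax: taxable = $9940.00 − 3×$404.00 = $8728.00
  $822.76 + 23.63% × ($8728.00 − $7600.00) = $822.76 + 23.63% × $1128.00 = $1089.31
Disability Insurance: 5.3% × $9940.00 = $526.82
Social Insurance: 8.12% × $9940.00 = $807.13
Total: $1089.31 + $526.82 + $807.13 = $2423.26

$2423.26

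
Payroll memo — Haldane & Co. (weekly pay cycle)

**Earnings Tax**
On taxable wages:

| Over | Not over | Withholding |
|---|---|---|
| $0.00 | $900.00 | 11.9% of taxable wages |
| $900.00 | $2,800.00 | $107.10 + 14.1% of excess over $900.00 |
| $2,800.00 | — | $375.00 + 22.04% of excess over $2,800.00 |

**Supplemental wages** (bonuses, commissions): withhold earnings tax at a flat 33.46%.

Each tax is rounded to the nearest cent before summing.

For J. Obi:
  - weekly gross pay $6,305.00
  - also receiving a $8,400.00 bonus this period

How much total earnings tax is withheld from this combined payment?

$3,958.14

Earnings Tax: taxable = $6,305.00
  $375.00 + 22.04% × ($6,305.00 − $2,800.00) = $375.00 + 22.04% × $3,505.00 = $1,147.50
Supplemental (33.46% flat on bonus): 33.46% × $8,400.00 = $2,810.64
Total earnings tax: $1,147.50 + $2,810.64 = $3,958.14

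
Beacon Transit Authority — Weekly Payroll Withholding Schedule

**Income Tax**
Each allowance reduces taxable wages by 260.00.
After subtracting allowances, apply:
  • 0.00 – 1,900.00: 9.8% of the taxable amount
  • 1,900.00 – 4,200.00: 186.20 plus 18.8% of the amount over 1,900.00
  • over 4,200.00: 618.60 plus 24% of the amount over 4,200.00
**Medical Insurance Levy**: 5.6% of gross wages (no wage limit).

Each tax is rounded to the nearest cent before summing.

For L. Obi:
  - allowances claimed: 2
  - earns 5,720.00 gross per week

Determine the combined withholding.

1,178.92

Income Tax: taxable = 5,720.00 − 2×260.00 = 5,200.00
  618.60 + 24% × (5,200.00 − 4,200.00) = 618.60 + 24% × 1,000.00 = 858.60
Medical Insurance Levy: 5.6% × 5,720.00 = 320.32
Total: 858.60 + 320.32 = 1,178.92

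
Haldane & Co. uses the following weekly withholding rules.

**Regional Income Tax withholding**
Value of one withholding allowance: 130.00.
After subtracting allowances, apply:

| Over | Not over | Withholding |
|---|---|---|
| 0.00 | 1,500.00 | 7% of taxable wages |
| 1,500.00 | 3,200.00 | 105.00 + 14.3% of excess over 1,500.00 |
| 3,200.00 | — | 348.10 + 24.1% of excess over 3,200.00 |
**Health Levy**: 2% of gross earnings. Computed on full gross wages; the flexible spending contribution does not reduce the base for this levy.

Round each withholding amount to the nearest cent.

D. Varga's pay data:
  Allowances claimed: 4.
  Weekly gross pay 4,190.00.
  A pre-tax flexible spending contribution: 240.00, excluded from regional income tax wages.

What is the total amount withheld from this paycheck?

487.33

Regional Income Tax: taxable = 4,190.00 − 240.00 − 4×130.00 = 3,430.00
  348.10 + 24.1% × (3,430.00 − 3,200.00) = 348.10 + 24.1% × 230.00 = 403.53
Health Levy: 2% × 4,190.00 = 83.80
Total: 403.53 + 83.80 = 487.33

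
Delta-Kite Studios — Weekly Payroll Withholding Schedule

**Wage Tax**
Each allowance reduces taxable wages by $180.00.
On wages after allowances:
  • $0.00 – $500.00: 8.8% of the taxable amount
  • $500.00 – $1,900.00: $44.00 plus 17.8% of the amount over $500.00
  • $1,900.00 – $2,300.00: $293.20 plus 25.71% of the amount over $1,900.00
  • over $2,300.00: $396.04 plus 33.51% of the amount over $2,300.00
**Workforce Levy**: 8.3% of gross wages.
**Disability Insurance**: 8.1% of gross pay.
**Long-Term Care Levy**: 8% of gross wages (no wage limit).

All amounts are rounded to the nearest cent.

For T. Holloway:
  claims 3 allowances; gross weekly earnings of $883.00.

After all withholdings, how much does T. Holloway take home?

$637.37

Wage Tax: taxable = $883.00 − 3×$180.00 = $343.00
  8.8% × $343.00 = $30.18
Workforce Levy: 8.3% × $883.00 = $73.29
Disability Insurance: 8.1% × $883.00 = $71.52
Long-Term Care Levy: 8% × $883.00 = $70.64
Total withheld: $30.18 + $73.29 + $71.52 + $70.64 = $245.63
Net pay: $883.00 − $245.63 = $637.37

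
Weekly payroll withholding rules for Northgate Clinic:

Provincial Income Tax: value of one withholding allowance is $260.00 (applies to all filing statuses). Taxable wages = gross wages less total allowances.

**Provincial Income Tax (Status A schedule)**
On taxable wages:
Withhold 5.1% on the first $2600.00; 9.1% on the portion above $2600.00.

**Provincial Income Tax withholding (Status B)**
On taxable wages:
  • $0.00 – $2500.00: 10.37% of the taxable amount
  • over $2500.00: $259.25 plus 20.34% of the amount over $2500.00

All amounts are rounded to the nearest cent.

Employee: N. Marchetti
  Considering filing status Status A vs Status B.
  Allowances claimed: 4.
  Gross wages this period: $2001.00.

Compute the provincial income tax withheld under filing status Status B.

Provincial Income Tax (Status B): taxable = $2001.00 − 4×$260.00 = $961.00
  10.37% × $961.00 = $99.66

$99.66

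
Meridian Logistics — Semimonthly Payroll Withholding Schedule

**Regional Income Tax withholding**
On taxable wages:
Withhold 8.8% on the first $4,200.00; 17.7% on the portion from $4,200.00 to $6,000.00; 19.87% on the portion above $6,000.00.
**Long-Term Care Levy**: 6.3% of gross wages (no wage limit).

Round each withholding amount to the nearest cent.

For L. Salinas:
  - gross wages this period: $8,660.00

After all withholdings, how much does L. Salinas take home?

Regional Income Tax: taxable = $8,660.00
  $688.20 + 19.87% × ($8,660.00 − $6,000.00) = $688.20 + 19.87% × $2,660.00 = $1,216.74
Long-Term Care Levy: 6.3% × $8,660.00 = $545.58
Total withheld: $1,216.74 + $545.58 = $1,762.32
Net pay: $8,660.00 − $1,762.32 = $6,897.68

$6,897.68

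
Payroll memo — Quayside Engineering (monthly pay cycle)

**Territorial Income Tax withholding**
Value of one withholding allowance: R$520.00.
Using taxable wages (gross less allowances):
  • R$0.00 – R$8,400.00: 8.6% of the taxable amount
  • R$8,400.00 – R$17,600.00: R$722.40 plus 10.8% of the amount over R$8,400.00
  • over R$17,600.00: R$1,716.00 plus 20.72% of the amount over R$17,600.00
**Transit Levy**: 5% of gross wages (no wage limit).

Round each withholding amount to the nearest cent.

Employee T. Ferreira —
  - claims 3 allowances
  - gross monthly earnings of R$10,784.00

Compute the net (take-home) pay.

Territorial Income Tax: taxable = R$10,784.00 − 3×R$520.00 = R$9,224.00
  R$722.40 + 10.8% × (R$9,224.00 − R$8,400.00) = R$722.40 + 10.8% × R$824.00 = R$811.39
Transit Levy: 5% × R$10,784.00 = R$539.20
Total withheld: R$811.39 + R$539.20 = R$1,350.59
Net pay: R$10,784.00 − R$1,350.59 = R$9,433.41

R$9,433.41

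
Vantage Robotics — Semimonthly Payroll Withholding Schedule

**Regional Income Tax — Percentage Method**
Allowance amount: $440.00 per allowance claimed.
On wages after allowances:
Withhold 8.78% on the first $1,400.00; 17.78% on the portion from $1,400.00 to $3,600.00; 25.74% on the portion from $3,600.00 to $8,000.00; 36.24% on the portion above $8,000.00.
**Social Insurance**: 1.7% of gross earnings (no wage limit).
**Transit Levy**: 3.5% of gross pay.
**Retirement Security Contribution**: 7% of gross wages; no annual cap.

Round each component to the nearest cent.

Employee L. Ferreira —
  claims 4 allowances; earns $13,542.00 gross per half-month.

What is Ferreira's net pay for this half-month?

$8,872.64

Regional Income Tax: taxable = $13,542.00 − 4×$440.00 = $11,782.00
  $1,646.64 + 36.24% × ($11,782.00 − $8,000.00) = $1,646.64 + 36.24% × $3,782.00 = $3,017.24
Social Insurance: 1.7% × $13,542.00 = $230.21
Transit Levy: 3.5% × $13,542.00 = $473.97
Retirement Security Contribution: 7% × $13,542.00 = $947.94
Total withheld: $3,017.24 + $230.21 + $473.97 + $947.94 = $4,669.36
Net pay: $13,542.00 − $4,669.36 = $8,872.64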